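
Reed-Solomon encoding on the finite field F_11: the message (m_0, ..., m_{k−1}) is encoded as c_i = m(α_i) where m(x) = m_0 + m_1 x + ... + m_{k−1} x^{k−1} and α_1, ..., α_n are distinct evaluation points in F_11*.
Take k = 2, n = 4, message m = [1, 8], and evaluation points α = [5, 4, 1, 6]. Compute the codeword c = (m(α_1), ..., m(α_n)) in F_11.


c = [8, 0, 9, 5]

Message polynomial: m(x) = 1 + 8·x (mod 11).
For each evaluation point α_i, compute m(α_i) mod 11:
  α_1 = 5: Horner steps 8 → 8, so m(5) = 8.
  α_2 = 4: Horner steps 8 → 0, so m(4) = 0.
  α_3 = 1: Horner steps 8 → 9, so m(1) = 9.
  α_4 = 6: Horner steps 8 → 5, so m(6) = 5.
Codeword c = [8, 0, 9, 5] ∈ F_11^4.


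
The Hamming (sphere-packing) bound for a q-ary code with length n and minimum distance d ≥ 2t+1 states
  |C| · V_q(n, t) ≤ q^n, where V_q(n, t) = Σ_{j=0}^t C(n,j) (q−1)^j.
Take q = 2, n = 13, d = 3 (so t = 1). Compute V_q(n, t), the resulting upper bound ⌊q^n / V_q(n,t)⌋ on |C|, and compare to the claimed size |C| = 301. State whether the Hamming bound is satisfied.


V_q(n, t) = 14, q^n = 8192, Hamming bound = 585, |C| = 301 ≤ bound (satisfied).

Step 1: Compute V_q(n, t) = Σ_{j=0}^1 C(n, j) (q−1)^j.
  j = 0: C(13,0)·(1)^0 = 1·1 = 1.
  j = 1: C(13,1)·(1)^1 = 13·1 = 13.
  V_q(n, t) = 1 + 13 = 14.
Step 2: q^n = 2^13 = 8192.
Step 3: Hamming bound ⌊q^n / V_q(n,t)⌋ = ⌊8192/14⌋ = 585.
Step 4: Compare |C| = 301 to 585: satisfied.
The claimed |C| lies below the Hamming bound.


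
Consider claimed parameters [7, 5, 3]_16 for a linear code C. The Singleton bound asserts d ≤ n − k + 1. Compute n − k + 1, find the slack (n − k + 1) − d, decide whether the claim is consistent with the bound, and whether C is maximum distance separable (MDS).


Singleton RHS = n − k + 1 = 3, slack = 0, bound satisfied, MDS.

Singleton bound: d ≤ n − k + 1.
Here n = 7, k = 5, so n − k + 1 = 3.
Given d = 3, check d ≤ 3: YES.
Slack = (n − k + 1) − d = 0.
The code is MDS (slack = 0).
Description: the claimed parameters are [7, 5, 3]_16; such a code would be MDS (meets Singleton bound).


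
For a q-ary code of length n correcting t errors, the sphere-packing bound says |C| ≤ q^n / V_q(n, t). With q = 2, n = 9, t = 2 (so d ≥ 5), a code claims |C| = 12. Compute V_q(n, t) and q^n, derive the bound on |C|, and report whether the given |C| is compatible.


V_q(n, t) = 46, q^n = 512, Hamming bound = 11, |C| = 12 > bound (violated).

Step 1: Compute V_q(n, t) = Σ_{j=0}^2 C(n, j) (q−1)^j.
  j = 0: C(9,0)·(1)^0 = 1·1 = 1.
  j = 1: C(9,1)·(1)^1 = 9·1 = 9.
  j = 2: C(9,2)·(1)^2 = 36·1 = 36.
  V_q(n, t) = 1 + 9 + 36 = 46.
Step 2: q^n = 2^9 = 512.
Step 3: Hamming bound ⌊q^n / V_q(n,t)⌋ = ⌊512/46⌋ = 11.
Step 4: Compare |C| = 12 to 11: violated.
The claimed |C| lies above the Hamming bound, so no 2-ary code of length 9 with d ≥ 5 can have 12 codewords.


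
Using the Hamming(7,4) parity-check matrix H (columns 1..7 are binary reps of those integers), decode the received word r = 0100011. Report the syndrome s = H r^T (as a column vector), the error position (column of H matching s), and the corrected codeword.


s = (0, 1, 1)^T, error position = 3, corrected codeword c = 0110011

Compute s = H r^T mod 2 one row at a time:
  s_1 = 0 + 0 + 1 + 1 = 2 ≡ 0 (mod 2).
  s_2 = 1 + 0 + 1 + 1 = 3 ≡ 1 (mod 2).
  s_3 = 0 + 0 + 0 + 1 = 1 ≡ 1 (mod 2).
s = (0, 1, 1)^T — this equals column 3 of H (binary 011), so error is at position 3.
Correct: flip bit 3 of r = 0100011 to get c = 0110011.


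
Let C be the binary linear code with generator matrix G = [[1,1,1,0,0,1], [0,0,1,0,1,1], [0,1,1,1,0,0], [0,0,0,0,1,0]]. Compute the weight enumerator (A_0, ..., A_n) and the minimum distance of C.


Weight distribution: A_0 = 1, A_1 = 1, A_2 = 2, A_3 = 6, A_4 = 5, A_5 = 1. Minimum distance d = 1.

Enumerate all 2^4 = 16 messages m ∈ F_2^4.
For each, compute codeword c = mG in F_2^6, then tally its weight.
  m = 0000 → c = 000000, weight = 0.
  m = 1000 → c = 111001, weight = 4.
  m = 0100 → c = 001011, weight = 3.
  m = 1100 → c = 110010, weight = 3.
  m = 0010 → c = 011100, weight = 3.
  m = 1010 → c = 100101, weight = 3.
  m = 0110 → c = 010111, weight = 4.
  m = 1110 → c = 101110, weight = 4.
  m = 0001 → c = 000010, weight = 1.
  m = 1001 → c = 111011, weight = 5.
  m = 0101 → c = 001001, weight = 2.
  m = 1101 → c = 110000, weight = 2.
  m = 0011 → c = 011110, weight = 4.
  m = 1011 → c = 100111, weight = 4.
  m = 0111 → c = 010101, weight = 3.
  m = 1111 → c = 101100, weight = 3.
Tally weights:
  weight 0: 1 codewords.
  weight 1: 1 codewords.
  weight 2: 2 codewords.
  weight 3: 6 codewords.
  weight 4: 5 codewords.
  weight 5: 1 codewords.
Minimum distance d = smallest w > 0 with A_w > 0 = 1.
Sanity: Σ A_w = 16 = 2^4 = 16 ✓.


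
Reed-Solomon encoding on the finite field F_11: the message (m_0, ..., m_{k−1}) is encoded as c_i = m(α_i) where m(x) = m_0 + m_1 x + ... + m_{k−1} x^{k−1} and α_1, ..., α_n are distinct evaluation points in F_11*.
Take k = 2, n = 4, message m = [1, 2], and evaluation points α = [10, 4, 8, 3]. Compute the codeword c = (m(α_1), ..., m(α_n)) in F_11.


c = [10, 9, 6, 7]

Message polynomial: m(x) = 1 + 2·x (mod 11).
For each evaluation point α_i, compute m(α_i) mod 11:
  α_1 = 10: Horner steps 2 → 10, so m(10) = 10.
  α_2 = 4: Horner steps 2 → 9, so m(4) = 9.
  α_3 = 8: Horner steps 2 → 6, so m(8) = 6.
  α_4 = 3: Horner steps 2 → 7, so m(3) = 7.
Codeword c = [10, 9, 6, 7] ∈ F_11^4.


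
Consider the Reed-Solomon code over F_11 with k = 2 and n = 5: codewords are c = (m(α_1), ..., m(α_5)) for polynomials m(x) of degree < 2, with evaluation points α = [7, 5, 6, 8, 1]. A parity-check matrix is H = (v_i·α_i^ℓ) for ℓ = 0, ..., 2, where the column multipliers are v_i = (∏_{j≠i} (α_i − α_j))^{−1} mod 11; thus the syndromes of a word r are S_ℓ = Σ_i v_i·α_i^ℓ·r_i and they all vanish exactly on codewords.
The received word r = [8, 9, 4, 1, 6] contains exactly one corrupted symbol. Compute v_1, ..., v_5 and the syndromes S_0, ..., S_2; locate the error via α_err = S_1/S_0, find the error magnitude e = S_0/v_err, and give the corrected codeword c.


S = (1, 5, 3), error at position 2, error magnitude e = 9, c = [8, 0, 4, 1, 6].

Step 1: column multipliers v_i = (∏_{j≠i}(α_i − α_j))^{−1} mod 11.
  i = 1 (α = 7): (7−5)(7−6)(7−8)(7−1) = 2·1·(−1)·6 = −12 ≡ 10, so v_1 = 10^{−1} = 10 (mod 11).
  i = 2 (α = 5): (5−7)(5−6)(5−8)(5−1) = (−2)·(−1)·(−3)·4 = −24 ≡ 9, so v_2 = 9^{−1} = 5 (mod 11).
  i = 3 (α = 6): (6−7)(6−5)(6−8)(6−1) = (−1)·1·(−2)·5 = 10 ≡ 10, so v_3 = 10^{−1} = 10 (mod 11).
  i = 4 (α = 8): (8−7)(8−5)(8−6)(8−1) = 1·3·2·7 = 42 ≡ 9, so v_4 = 9^{−1} = 5 (mod 11).
  i = 5 (α = 1): (1−7)(1−5)(1−6)(1−8) = (−6)·(−4)·(−5)·(−7) = 840 ≡ 4, so v_5 = 4^{−1} = 3 (mod 11).
  v = [10, 5, 10, 5, 3].
Step 2: syndromes of r = [8, 9, 4, 1, 6] (all sums mod 11).
  S_0 = Σ v_i r_i = 10·8 + 5·9 + 10·4 + 5·1 + 3·6 = 188 ≡ 1.
  S_1 = Σ v_i α_i r_i = 10·7·8 + 5·5·9 + 10·6·4 + 5·8·1 + 3·1·6 = 1083 ≡ 5.
  α_i^2 mod 11 = [5, 3, 3, 9, 1].
  S_2 = Σ v_i α_i^2 r_i = 10·5·8 + 5·3·9 + 10·3·4 + 5·9·1 + 3·1·6 = 718 ≡ 3.
  S = (1, 5, 3) ≠ 0, so r is not a codeword (an error is present).
Step 3: locate the error. For a single error e at position i, S_ℓ = v_i·e·α_i^ℓ, so α_err = S_1/S_0.
  S_0^{−1} = 1^{−1} = 1 (mod 11), so α_err = 5·1 = 5 ≡ 5 = α_2. Error position i = 2.
  Consistency check: S_2/S_1 = 3·9 = 27 ≡ 5 = α_err ✓ (single-error assumption holds).
Step 4: error magnitude e = S_0/v_2 = S_0·∏_{j≠2}(α_2 − α_j) = 1·9 = 9 ≡ 9 (mod 11).
Step 5: correct position 2: c_2 = r_2 − e = 9 − 9 ≡ 0 (mod 11). Hence c = [8, 0, 4, 1, 6].
  Check: interpolating c through the α_i gives m(x) = 2 + 4·x (degree < 2) with m(α_i) = c_i for every i, so c is indeed a codeword.


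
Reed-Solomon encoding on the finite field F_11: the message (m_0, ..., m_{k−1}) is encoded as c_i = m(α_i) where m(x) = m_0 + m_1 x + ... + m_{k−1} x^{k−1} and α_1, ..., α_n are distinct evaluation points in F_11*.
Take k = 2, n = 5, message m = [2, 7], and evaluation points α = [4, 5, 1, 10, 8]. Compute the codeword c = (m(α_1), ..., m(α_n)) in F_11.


c = [8, 4, 9, 6, 3]

Message polynomial: m(x) = 2 + 7·x (mod 11).
For each evaluation point α_i, compute m(α_i) mod 11:
  α_1 = 4: Horner steps 7 → 8, so m(4) = 8.
  α_2 = 5: Horner steps 7 → 4, so m(5) = 4.
  α_3 = 1: Horner steps 7 → 9, so m(1) = 9.
  α_4 = 10: Horner steps 7 → 6, so m(10) = 6.
  α_5 = 8: Horner steps 7 → 3, so m(8) = 3.
Codeword c = [8, 4, 9, 6, 3] ∈ F_11^5.


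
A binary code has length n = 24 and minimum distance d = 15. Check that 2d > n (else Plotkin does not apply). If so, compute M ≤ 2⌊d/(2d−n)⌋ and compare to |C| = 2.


Plotkin bound M ≤ 4; given |C| = 2 ≤ bound (satisfied).

Check applicability: 2d = 30, n = 24.
2d − n = 6 > 0, so Plotkin applies.
Compute d/(2d−n) = 15/6 ≈ 2.5000.
⌊d/(2d−n)⌋ = 2.
Plotkin bound: M ≤ 2·2 = 4.
Given |C| = 2, check: satisfied.
This |C| is below the Plotkin bound.


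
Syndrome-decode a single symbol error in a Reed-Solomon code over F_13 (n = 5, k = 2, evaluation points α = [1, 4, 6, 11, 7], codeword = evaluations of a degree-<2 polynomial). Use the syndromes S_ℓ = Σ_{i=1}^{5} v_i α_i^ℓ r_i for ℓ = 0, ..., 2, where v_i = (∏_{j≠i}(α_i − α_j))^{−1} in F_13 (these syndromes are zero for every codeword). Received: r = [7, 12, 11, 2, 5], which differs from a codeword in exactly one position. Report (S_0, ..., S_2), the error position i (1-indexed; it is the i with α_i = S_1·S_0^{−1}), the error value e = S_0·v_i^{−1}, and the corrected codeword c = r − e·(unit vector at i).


S = (11, 12, 6), error at position 5, error magnitude e = 1, c = [7, 12, 11, 2, 4].

Step 1: column multipliers v_i = (∏_{j≠i}(α_i − α_j))^{−1} mod 13.
  i = 1 (α = 1): (1−4)(1−6)(1−11)(1−7) = (−3)·(−5)·(−10)·(−6) = 900 ≡ 3, so v_1 = 3^{−1} = 9 (mod 13).
  i = 2 (α = 4): (4−1)(4−6)(4−11)(4−7) = 3·(−2)·(−7)·(−3) = −126 ≡ 4, so v_2 = 4^{−1} = 10 (mod 13).
  i = 3 (α = 6): (6−1)(6−4)(6−11)(6−7) = 5·2·(−5)·(−1) = 50 ≡ 11, so v_3 = 11^{−1} = 6 (mod 13).
  i = 4 (α = 11): (11−1)(11−4)(11−6)(11−7) = 10·7·5·4 = 1400 ≡ 9, so v_4 = 9^{−1} = 3 (mod 13).
  i = 5 (α = 7): (7−1)(7−4)(7−6)(7−11) = 6·3·1·(−4) = −72 ≡ 6, so v_5 = 6^{−1} = 11 (mod 13).
  v = [9, 10, 6, 3, 11].
Step 2: syndromes of r = [7, 12, 11, 2, 5] (all sums mod 13).
  S_0 = Σ v_i r_i = 9·7 + 10·12 + 6·11 + 3·2 + 11·5 = 310 ≡ 11.
  S_1 = Σ v_i α_i r_i = 9·1·7 + 10·4·12 + 6·6·11 + 3·11·2 + 11·7·5 = 1390 ≡ 12.
  α_i^2 mod 13 = [1, 3, 10, 4, 10].
  S_2 = Σ v_i α_i^2 r_i = 9·1·7 + 10·3·12 + 6·10·11 + 3·4·2 + 11·10·5 = 1657 ≡ 6.
  S = (11, 12, 6) ≠ 0, so r is not a codeword (an error is present).
Step 3: locate the error. For a single error e at position i, S_ℓ = v_i·e·α_i^ℓ, so α_err = S_1/S_0.
  S_0^{−1} = 11^{−1} = 6 (mod 13), so α_err = 12·6 = 72 ≡ 7 = α_5. Error position i = 5.
  Consistency check: S_2/S_1 = 6·12 = 72 ≡ 7 = α_err ✓ (single-error assumption holds).
Step 4: error magnitude e = S_0/v_5 = S_0·∏_{j≠5}(α_5 − α_j) = 11·6 = 66 ≡ 1 (mod 13).
Step 5: correct position 5: c_5 = r_5 − e = 5 − 1 ≡ 4 (mod 13). Hence c = [7, 12, 11, 2, 4].
  Check: interpolating c through the α_i gives m(x) = 1 + 6·x (degree < 2) with m(α_i) = c_i for every i, so c is indeed a codeword.


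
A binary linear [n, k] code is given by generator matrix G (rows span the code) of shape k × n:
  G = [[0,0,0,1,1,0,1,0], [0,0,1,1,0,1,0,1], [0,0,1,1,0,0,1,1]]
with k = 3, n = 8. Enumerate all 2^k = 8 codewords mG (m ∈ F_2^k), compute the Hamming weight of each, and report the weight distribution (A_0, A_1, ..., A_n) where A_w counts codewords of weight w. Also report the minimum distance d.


Weight distribution: A_0 = 1, A_2 = 1, A_3 = 3, A_4 = 2, A_5 = 1. Minimum distance d = 2.

Enumerate all 2^3 = 8 messages m ∈ F_2^3.
For each, compute codeword c = mG in F_2^8, then tally its weight.
  m = 000 → c = 00000000, weight = 0.
  m = 100 → c = 00011010, weight = 3.
  m = 010 → c = 00110101, weight = 4.
  m = 110 → c = 00101111, weight = 5.
  m = 001 → c = 00110011, weight = 4.
  m = 101 → c = 00101001, weight = 3.
  m = 011 → c = 00000110, weight = 2.
  m = 111 → c = 00011100, weight = 3.
Tally weights:
  weight 0: 1 codewords.
  weight 2: 1 codewords.
  weight 3: 3 codewords.
  weight 4: 2 codewords.
  weight 5: 1 codewords.
Minimum distance d = smallest w > 0 with A_w > 0 = 2.
Sanity: Σ A_w = 8 = 2^3 = 8 ✓.


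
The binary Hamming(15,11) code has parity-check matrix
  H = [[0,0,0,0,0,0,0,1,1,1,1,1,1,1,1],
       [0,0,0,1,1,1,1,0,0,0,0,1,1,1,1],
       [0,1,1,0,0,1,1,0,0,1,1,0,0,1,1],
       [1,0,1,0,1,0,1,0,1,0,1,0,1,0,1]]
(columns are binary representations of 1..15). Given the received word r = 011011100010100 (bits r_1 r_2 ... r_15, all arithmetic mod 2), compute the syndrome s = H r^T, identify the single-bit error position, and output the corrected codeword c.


s = (0, 0, 1, 1)^T, error position = 3, corrected codeword c = 010011100010100

Compute s = H r^T mod 2 one row at a time:
  s_1 = 0 + 0 + 0 + 1 + 0 + 1 + 0 + 0 = 2 ≡ 0 (mod 2).
  s_2 = 0 + 1 + 1 + 1 + 0 + 1 + 0 + 0 = 4 ≡ 0 (mod 2).
  s_3 = 1 + 1 + 1 + 1 + 0 + 1 + 0 + 0 = 5 ≡ 1 (mod 2).
  s_4 = 0 + 1 + 1 + 1 + 0 + 1 + 1 + 0 = 5 ≡ 1 (mod 2).
s = (0, 0, 1, 1)^T — this equals column 3 of H (binary 0011), so error is at position 3.
Correct: flip bit 3 of r = 011011100010100 to get c = 010011100010100.


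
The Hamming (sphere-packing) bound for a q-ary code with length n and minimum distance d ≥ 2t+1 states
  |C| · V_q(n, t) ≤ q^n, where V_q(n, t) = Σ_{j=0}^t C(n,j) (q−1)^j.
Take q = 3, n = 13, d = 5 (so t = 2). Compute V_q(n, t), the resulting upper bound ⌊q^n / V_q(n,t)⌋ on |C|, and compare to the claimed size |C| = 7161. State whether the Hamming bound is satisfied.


V_q(n, t) = 339, q^n = 1594323, Hamming bound = 4703, |C| = 7161 > bound (violated).

Step 1: Compute V_q(n, t) = Σ_{j=0}^2 C(n, j) (q−1)^j.
  j = 0: C(13,0)·(2)^0 = 1·1 = 1.
  j = 1: C(13,1)·(2)^1 = 13·2 = 26.
  j = 2: C(13,2)·(2)^2 = 78·4 = 312.
  V_q(n, t) = 1 + 26 + 312 = 339.
Step 2: q^n = 3^13 = 1594323.
Step 3: Hamming bound ⌊q^n / V_q(n,t)⌋ = ⌊1594323/339⌋ = 4703.
Step 4: Compare |C| = 7161 to 4703: violated.
The claimed |C| lies above the Hamming bound, so no 3-ary code of length 13 with d ≥ 5 can have 7161 codewords.


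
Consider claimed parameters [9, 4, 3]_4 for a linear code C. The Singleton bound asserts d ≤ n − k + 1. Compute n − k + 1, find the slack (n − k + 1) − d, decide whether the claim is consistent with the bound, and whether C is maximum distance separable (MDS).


Singleton RHS = n − k + 1 = 6, slack = 3, bound satisfied, not MDS.

Singleton bound: d ≤ n − k + 1.
Here n = 9, k = 4, so n − k + 1 = 6.
Given d = 3, check d ≤ 6: YES.
Slack = (n − k + 1) − d = 3.
The code is NOT MDS (slack = 3 > 0).
Description: the claimed parameters are [9, 4, 3]_4; such a code would be non-MDS.


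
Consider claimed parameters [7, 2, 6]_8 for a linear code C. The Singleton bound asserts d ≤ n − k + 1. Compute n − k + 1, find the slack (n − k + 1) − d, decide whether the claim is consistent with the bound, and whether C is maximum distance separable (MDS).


Singleton RHS = n − k + 1 = 6, slack = 0, bound satisfied, MDS.

Singleton bound: d ≤ n − k + 1.
Here n = 7, k = 2, so n − k + 1 = 6.
Given d = 6, check d ≤ 6: YES.
Slack = (n − k + 1) − d = 0.
The code is MDS (slack = 0).
Description: the claimed parameters are [7, 2, 6]_8; such a code would be MDS (meets Singleton bound).


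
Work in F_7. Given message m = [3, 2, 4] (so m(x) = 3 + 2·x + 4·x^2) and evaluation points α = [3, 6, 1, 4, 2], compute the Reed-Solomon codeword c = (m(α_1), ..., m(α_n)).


c = [3, 5, 2, 5, 2]

Message polynomial: m(x) = 3 + 2·x + 4·x^2 (mod 7).
For each evaluation point α_i, compute m(α_i) mod 7:
  α_1 = 3: Horner steps 4 → 0 → 3, so m(3) = 3.
  α_2 = 6: Horner steps 4 → 5 → 5, so m(6) = 5.
  α_3 = 1: Horner steps 4 → 6 → 2, so m(1) = 2.
  α_4 = 4: Horner steps 4 → 4 → 5, so m(4) = 5.
  α_5 = 2: Horner steps 4 → 3 → 2, so m(2) = 2.
Codeword c = [3, 5, 2, 5, 2] ∈ F_7^5.


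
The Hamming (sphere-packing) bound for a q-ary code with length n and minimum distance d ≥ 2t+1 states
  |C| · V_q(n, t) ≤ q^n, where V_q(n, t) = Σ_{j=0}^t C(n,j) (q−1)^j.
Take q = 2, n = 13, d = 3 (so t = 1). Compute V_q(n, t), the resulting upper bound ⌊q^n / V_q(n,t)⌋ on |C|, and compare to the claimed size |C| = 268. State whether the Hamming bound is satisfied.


V_q(n, t) = 14, q^n = 8192, Hamming bound = 585, |C| = 268 ≤ bound (satisfied).

Step 1: Compute V_q(n, t) = Σ_{j=0}^1 C(n, j) (q−1)^j.
  j = 0: C(13,0)·(1)^0 = 1·1 = 1.
  j = 1: C(13,1)·(1)^1 = 13·1 = 13.
  V_q(n, t) = 1 + 13 = 14.
Step 2: q^n = 2^13 = 8192.
Step 3: Hamming bound ⌊q^n / V_q(n,t)⌋ = ⌊8192/14⌋ = 585.
Step 4: Compare |C| = 268 to 585: satisfied.
The claimed |C| lies below the Hamming bound.


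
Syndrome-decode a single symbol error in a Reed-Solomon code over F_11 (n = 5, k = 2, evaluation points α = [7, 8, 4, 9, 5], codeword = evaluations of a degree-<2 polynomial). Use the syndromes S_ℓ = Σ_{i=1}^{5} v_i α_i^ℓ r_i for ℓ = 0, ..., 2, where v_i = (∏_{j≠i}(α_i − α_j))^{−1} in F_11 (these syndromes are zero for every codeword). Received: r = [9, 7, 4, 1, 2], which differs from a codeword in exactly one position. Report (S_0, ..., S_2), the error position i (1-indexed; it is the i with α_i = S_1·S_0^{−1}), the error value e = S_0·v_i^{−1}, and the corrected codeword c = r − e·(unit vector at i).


S = (1, 9, 4), error at position 4, error magnitude e = 7, c = [9, 7, 4, 5, 2].

Step 1: column multipliers v_i = (∏_{j≠i}(α_i − α_j))^{−1} mod 11.
  i = 1 (α = 7): (7−8)(7−4)(7−9)(7−5) = (−1)·3·(−2)·2 = 12 ≡ 1, so v_1 = 1^{−1} = 1 (mod 11).
  i = 2 (α = 8): (8−7)(8−4)(8−9)(8−5) = 1·4·(−1)·3 = −12 ≡ 10, so v_2 = 10^{−1} = 10 (mod 11).
  i = 3 (α = 4): (4−7)(4−8)(4−9)(4−5) = (−3)·(−4)·(−5)·(−1) = 60 ≡ 5, so v_3 = 5^{−1} = 9 (mod 11).
  i = 4 (α = 9): (9−7)(9−8)(9−4)(9−5) = 2·1·5·4 = 40 ≡ 7, so v_4 = 7^{−1} = 8 (mod 11).
  i = 5 (α = 5): (5−7)(5−8)(5−4)(5−9) = (−2)·(−3)·1·(−4) = −24 ≡ 9, so v_5 = 9^{−1} = 5 (mod 11).
  v = [1, 10, 9, 8, 5].
Step 2: syndromes of r = [9, 7, 4, 1, 2] (all sums mod 11).
  S_0 = Σ v_i r_i = 1·9 + 10·7 + 9·4 + 8·1 + 5·2 = 133 ≡ 1.
  S_1 = Σ v_i α_i r_i = 1·7·9 + 10·8·7 + 9·4·4 + 8·9·1 + 5·5·2 = 889 ≡ 9.
  α_i^2 mod 11 = [5, 9, 5, 4, 3].
  S_2 = Σ v_i α_i^2 r_i = 1·5·9 + 10·9·7 + 9·5·4 + 8·4·1 + 5·3·2 = 917 ≡ 4.
  S = (1, 9, 4) ≠ 0, so r is not a codeword (an error is present).
Step 3: locate the error. For a single error e at position i, S_ℓ = v_i·e·α_i^ℓ, so α_err = S_1/S_0.
  S_0^{−1} = 1^{−1} = 1 (mod 11), so α_err = 9·1 = 9 ≡ 9 = α_4. Error position i = 4.
  Consistency check: S_2/S_1 = 4·5 = 20 ≡ 9 = α_err ✓ (single-error assumption holds).
Step 4: error magnitude e = S_0/v_4 = S_0·∏_{j≠4}(α_4 − α_j) = 1·7 = 7 ≡ 7 (mod 11).
Step 5: correct position 4: c_4 = r_4 − e = 1 − 7 ≡ 5 (mod 11). Hence c = [9, 7, 4, 5, 2].
  Check: interpolating c through the α_i gives m(x) = 1 + 9·x (degree < 2) with m(α_i) = c_i for every i, so c is indeed a codeword.


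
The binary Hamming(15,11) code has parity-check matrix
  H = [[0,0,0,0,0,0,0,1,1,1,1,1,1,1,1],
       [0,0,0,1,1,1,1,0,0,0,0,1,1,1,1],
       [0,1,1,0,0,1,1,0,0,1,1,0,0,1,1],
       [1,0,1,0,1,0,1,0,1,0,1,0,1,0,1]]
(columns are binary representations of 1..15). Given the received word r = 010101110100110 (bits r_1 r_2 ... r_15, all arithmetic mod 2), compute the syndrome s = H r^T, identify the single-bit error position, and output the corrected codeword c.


s = (0, 1, 1, 0)^T, error position = 6, corrected codeword c = 010100110100110

Compute s = H r^T mod 2 one row at a time:
  s_1 = 1 + 0 + 1 + 0 + 0 + 1 + 1 + 0 = 4 ≡ 0 (mod 2).
  s_2 = 1 + 0 + 1 + 1 + 0 + 1 + 1 + 0 = 5 ≡ 1 (mod 2).
  s_3 = 1 + 0 + 1 + 1 + 1 + 0 + 1 + 0 = 5 ≡ 1 (mod 2).
  s_4 = 0 + 0 + 0 + 1 + 0 + 0 + 1 + 0 = 2 ≡ 0 (mod 2).
s = (0, 1, 1, 0)^T — this equals column 6 of H (binary 0110), so error is at position 6.
Correct: flip bit 6 of r = 010101110100110 to get c = 010100110100110.


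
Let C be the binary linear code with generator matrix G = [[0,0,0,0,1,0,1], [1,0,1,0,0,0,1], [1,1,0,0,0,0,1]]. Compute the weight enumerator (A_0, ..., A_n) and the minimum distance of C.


Weight distribution: A_0 = 1, A_2 = 2, A_3 = 4, A_4 = 1. Minimum distance d = 2.

Enumerate all 2^3 = 8 messages m ∈ F_2^3.
For each, compute codeword c = mG in F_2^7, then tally its weight.
  m = 000 → c = 0000000, weight = 0.
  m = 100 → c = 0000101, weight = 2.
  m = 010 → c = 1010001, weight = 3.
  m = 110 → c = 1010100, weight = 3.
  m = 001 → c = 1100001, weight = 3.
  m = 101 → c = 1100100, weight = 3.
  m = 011 → c = 0110000, weight = 2.
  m = 111 → c = 0110101, weight = 4.
Tally weights:
  weight 0: 1 codewords.
  weight 2: 2 codewords.
  weight 3: 4 codewords.
  weight 4: 1 codewords.
Minimum distance d = smallest w > 0 with A_w > 0 = 2.
Sanity: Σ A_w = 8 = 2^3 = 8 ✓.


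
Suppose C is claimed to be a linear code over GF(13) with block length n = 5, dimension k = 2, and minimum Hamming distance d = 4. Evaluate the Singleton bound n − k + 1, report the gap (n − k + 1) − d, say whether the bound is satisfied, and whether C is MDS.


Singleton RHS = n − k + 1 = 4, slack = 0, bound satisfied, MDS.

Singleton bound: d ≤ n − k + 1.
Here n = 5, k = 2, so n − k + 1 = 4.
Given d = 4, check d ≤ 4: YES.
Slack = (n − k + 1) − d = 0.
The code is MDS (slack = 0).
Description: the claimed parameters are [5, 2, 4]_13; such a code would be MDS (meets Singleton bound).


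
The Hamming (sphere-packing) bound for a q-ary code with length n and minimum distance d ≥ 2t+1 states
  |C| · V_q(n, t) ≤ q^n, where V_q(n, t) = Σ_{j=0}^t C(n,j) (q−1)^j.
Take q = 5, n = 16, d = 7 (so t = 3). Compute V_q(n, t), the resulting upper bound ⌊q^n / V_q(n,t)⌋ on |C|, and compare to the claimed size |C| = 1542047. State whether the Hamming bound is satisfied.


V_q(n, t) = 37825, q^n = 152587890625, Hamming bound = 4034048, |C| = 1542047 ≤ bound (satisfied).

Step 1: Compute V_q(n, t) = Σ_{j=0}^3 C(n, j) (q−1)^j.
  j = 0: C(16,0)·(4)^0 = 1·1 = 1.
  j = 1: C(16,1)·(4)^1 = 16·4 = 64.
  j = 2: C(16,2)·(4)^2 = 120·16 = 1920.
  j = 3: C(16,3)·(4)^3 = 560·64 = 35840.
  V_q(n, t) = 1 + 64 + 1920 + 35840 = 37825.
Step 2: q^n = 5^16 = 152587890625.
Step 3: Hamming bound ⌊q^n / V_q(n,t)⌋ = ⌊152587890625/37825⌋ = 4034048.
Step 4: Compare |C| = 1542047 to 4034048: satisfied.
The claimed |C| lies below the Hamming bound.


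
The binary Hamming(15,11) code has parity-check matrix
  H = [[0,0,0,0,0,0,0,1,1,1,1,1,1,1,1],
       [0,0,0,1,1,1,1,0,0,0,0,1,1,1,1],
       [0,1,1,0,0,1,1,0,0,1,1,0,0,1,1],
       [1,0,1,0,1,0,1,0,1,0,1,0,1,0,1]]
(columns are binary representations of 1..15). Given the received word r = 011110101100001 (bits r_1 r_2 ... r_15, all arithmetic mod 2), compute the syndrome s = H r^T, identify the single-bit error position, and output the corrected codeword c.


s = (1, 0, 1, 1)^T, error position = 11, corrected codeword c = 011110101110001

Compute s = H r^T mod 2 one row at a time:
  s_1 = 0 + 1 + 1 + 0 + 0 + 0 + 0 + 1 = 3 ≡ 1 (mod 2).
  s_2 = 1 + 1 + 0 + 1 + 0 + 0 + 0 + 1 = 4 ≡ 0 (mod 2).
  s_3 = 1 + 1 + 0 + 1 + 1 + 0 + 0 + 1 = 5 ≡ 1 (mod 2).
  s_4 = 0 + 1 + 1 + 1 + 1 + 0 + 0 + 1 = 5 ≡ 1 (mod 2).
s = (1, 0, 1, 1)^T — this equals column 11 of H (binary 1011), so error is at position 11.
Correct: flip bit 11 of r = 011110101100001 to get c = 011110101110001.


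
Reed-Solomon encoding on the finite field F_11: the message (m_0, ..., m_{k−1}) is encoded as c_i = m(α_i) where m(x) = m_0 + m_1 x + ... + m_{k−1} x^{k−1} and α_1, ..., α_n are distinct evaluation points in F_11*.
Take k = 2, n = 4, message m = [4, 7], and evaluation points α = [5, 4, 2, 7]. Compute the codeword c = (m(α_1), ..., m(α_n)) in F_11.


c = [6, 10, 7, 9]

Message polynomial: m(x) = 4 + 7·x (mod 11).
For each evaluation point α_i, compute m(α_i) mod 11:
  α_1 = 5: Horner steps 7 → 6, so m(5) = 6.
  α_2 = 4: Horner steps 7 → 10, so m(4) = 10.
  α_3 = 2: Horner steps 7 → 7, so m(2) = 7.
  α_4 = 7: Horner steps 7 → 9, so m(7) = 9.
Codeword c = [6, 10, 7, 9] ∈ F_11^4.


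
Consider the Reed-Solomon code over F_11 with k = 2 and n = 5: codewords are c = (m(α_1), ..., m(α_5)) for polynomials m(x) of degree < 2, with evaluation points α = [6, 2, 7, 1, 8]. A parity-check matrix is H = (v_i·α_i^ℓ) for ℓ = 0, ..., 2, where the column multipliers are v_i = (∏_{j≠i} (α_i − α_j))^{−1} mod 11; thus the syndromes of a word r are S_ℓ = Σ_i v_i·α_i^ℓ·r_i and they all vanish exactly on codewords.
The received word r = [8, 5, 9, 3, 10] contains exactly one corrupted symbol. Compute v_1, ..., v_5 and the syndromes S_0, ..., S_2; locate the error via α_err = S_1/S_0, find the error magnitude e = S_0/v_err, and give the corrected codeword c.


S = (1, 2, 4), error at position 2, error magnitude e = 1, c = [8, 4, 9, 3, 10].

Step 1: column multipliers v_i = (∏_{j≠i}(α_i − α_j))^{−1} mod 11.
  i = 1 (α = 6): (6−2)(6−7)(6−1)(6−8) = 4·(−1)·5·(−2) = 40 ≡ 7, so v_1 = 7^{−1} = 8 (mod 11).
  i = 2 (α = 2): (2−6)(2−7)(2−1)(2−8) = (−4)·(−5)·1·(−6) = −120 ≡ 1, so v_2 = 1^{−1} = 1 (mod 11).
  i = 3 (α = 7): (7−6)(7−2)(7−1)(7−8) = 1·5·6·(−1) = −30 ≡ 3, so v_3 = 3^{−1} = 4 (mod 11).
  i = 4 (α = 1): (1−6)(1−2)(1−7)(1−8) = (−5)·(−1)·(−6)·(−7) = 210 ≡ 1, so v_4 = 1^{−1} = 1 (mod 11).
  i = 5 (α = 8): (8−6)(8−2)(8−7)(8−1) = 2·6·1·7 = 84 ≡ 7, so v_5 = 7^{−1} = 8 (mod 11).
  v = [8, 1, 4, 1, 8].
Step 2: syndromes of r = [8, 5, 9, 3, 10] (all sums mod 11).
  S_0 = Σ v_i r_i = 8·8 + 1·5 + 4·9 + 1·3 + 8·10 = 188 ≡ 1.
  S_1 = Σ v_i α_i r_i = 8·6·8 + 1·2·5 + 4·7·9 + 1·1·3 + 8·8·10 = 1289 ≡ 2.
  α_i^2 mod 11 = [3, 4, 5, 1, 9].
  S_2 = Σ v_i α_i^2 r_i = 8·3·8 + 1·4·5 + 4·5·9 + 1·1·3 + 8·9·10 = 1115 ≡ 4.
  S = (1, 2, 4) ≠ 0, so r is not a codeword (an error is present).
Step 3: locate the error. For a single error e at position i, S_ℓ = v_i·e·α_i^ℓ, so α_err = S_1/S_0.
  S_0^{−1} = 1^{−1} = 1 (mod 11), so α_err = 2·1 = 2 ≡ 2 = α_2. Error position i = 2.
  Consistency check: S_2/S_1 = 4·6 = 24 ≡ 2 = α_err ✓ (single-error assumption holds).
Step 4: error magnitude e = S_0/v_2 = S_0·∏_{j≠2}(α_2 − α_j) = 1·1 = 1 ≡ 1 (mod 11).
Step 5: correct position 2: c_2 = r_2 − e = 5 − 1 ≡ 4 (mod 11). Hence c = [8, 4, 9, 3, 10].
  Check: interpolating c through the α_i gives m(x) = 2 + 1·x (degree < 2) with m(α_i) = c_i for every i, so c is indeed a codeword.


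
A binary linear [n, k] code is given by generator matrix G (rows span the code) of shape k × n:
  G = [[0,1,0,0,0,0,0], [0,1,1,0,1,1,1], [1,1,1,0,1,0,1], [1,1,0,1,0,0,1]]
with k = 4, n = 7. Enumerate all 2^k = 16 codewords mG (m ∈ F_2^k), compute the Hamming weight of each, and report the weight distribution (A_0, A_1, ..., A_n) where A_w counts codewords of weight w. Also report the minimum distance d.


Weight distribution: A_0 = 1, A_1 = 1, A_2 = 1, A_3 = 4, A_4 = 5, A_5 = 3, A_6 = 1. Minimum distance d = 1.

Enumerate all 2^4 = 16 messages m ∈ F_2^4.
For each, compute codeword c = mG in F_2^7, then tally its weight.
  m = 0000 → c = 0000000, weight = 0.
  m = 1000 → c = 0100000, weight = 1.
  m = 0100 → c = 0110111, weight = 5.
  m = 1100 → c = 0010111, weight = 4.
  m = 0010 → c = 1110101, weight = 5.
  m = 1010 → c = 1010101, weight = 4.
  m = 0110 → c = 1000010, weight = 2.
  m = 1110 → c = 1100010, weight = 3.
  m = 0001 → c = 1101001, weight = 4.
  m = 1001 → c = 1001001, weight = 3.
  m = 0101 → c = 1011110, weight = 5.
  m = 1101 → c = 1111110, weight = 6.
  m = 0011 → c = 0011100, weight = 3.
  m = 1011 → c = 0111100, weight = 4.
  m = 0111 → c = 0101011, weight = 4.
  m = 1111 → c = 0001011, weight = 3.
Tally weights:
  weight 0: 1 codewords.
  weight 1: 1 codewords.
  weight 2: 1 codewords.
  weight 3: 4 codewords.
  weight 4: 5 codewords.
  weight 5: 3 codewords.
  weight 6: 1 codewords.
Minimum distance d = smallest w > 0 with A_w > 0 = 1.
Sanity: Σ A_w = 16 = 2^4 = 16 ✓.


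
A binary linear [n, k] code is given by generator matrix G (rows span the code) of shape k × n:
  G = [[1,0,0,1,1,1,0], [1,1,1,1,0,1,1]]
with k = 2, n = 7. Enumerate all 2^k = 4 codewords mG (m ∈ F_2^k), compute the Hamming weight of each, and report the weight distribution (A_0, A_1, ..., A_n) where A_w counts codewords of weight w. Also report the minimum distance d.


Weight distribution: A_0 = 1, A_4 = 2, A_6 = 1. Minimum distance d = 4.

Enumerate all 2^2 = 4 messages m ∈ F_2^2.
For each, compute codeword c = mG in F_2^7, then tally its weight.
  m = 00 → c = 0000000, weight = 0.
  m = 10 → c = 1001110, weight = 4.
  m = 01 → c = 1111011, weight = 6.
  m = 11 → c = 0110101, weight = 4.
Tally weights:
  weight 0: 1 codewords.
  weight 4: 2 codewords.
  weight 6: 1 codewords.
Minimum distance d = smallest w > 0 with A_w > 0 = 4.
Sanity: Σ A_w = 4 = 2^2 = 4 ✓.


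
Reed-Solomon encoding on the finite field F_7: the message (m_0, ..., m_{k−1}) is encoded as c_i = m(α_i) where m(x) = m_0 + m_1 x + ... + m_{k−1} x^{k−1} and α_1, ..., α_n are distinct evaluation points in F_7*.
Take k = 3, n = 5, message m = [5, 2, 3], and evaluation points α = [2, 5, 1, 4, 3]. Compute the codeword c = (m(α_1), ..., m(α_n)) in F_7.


c = [0, 6, 3, 5, 3]

Message polynomial: m(x) = 5 + 2·x + 3·x^2 (mod 7).
For each evaluation point α_i, compute m(α_i) mod 7:
  α_1 = 2: Horner steps 3 → 1 → 0, so m(2) = 0.
  α_2 = 5: Horner steps 3 → 3 → 6, so m(5) = 6.
  α_3 = 1: Horner steps 3 → 5 → 3, so m(1) = 3.
  α_4 = 4: Horner steps 3 → 0 → 5, so m(4) = 5.
  α_5 = 3: Horner steps 3 → 4 → 3, so m(3) = 3.
Codeword c = [0, 6, 3, 5, 3] ∈ F_7^5.


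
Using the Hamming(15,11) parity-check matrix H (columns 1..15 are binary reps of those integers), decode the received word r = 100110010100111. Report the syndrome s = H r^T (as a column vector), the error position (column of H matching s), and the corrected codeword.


s = (1, 1, 1, 0)^T, error position = 14, corrected codeword c = 100110010100101

Compute s = H r^T mod 2 one row at a time:
  s_1 = 1 + 0 + 1 + 0 + 0 + 1 + 1 + 1 = 5 ≡ 1 (mod 2).
  s_2 = 1 + 1 + 0 + 0 + 0 + 1 + 1 + 1 = 5 ≡ 1 (mod 2).
  s_3 = 0 + 0 + 0 + 0 + 1 + 0 + 1 + 1 = 3 ≡ 1 (mod 2).
  s_4 = 1 + 0 + 1 + 0 + 0 + 0 + 1 + 1 = 4 ≡ 0 (mod 2).
s = (1, 1, 1, 0)^T — this equals column 14 of H (binary 1110), so error is at position 14.
Correct: flip bit 14 of r = 100110010100111 to get c = 100110010100101.


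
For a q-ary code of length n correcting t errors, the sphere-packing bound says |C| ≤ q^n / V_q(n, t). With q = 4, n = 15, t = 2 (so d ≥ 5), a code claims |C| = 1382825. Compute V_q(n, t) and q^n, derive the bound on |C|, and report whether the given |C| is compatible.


V_q(n, t) = 991, q^n = 1073741824, Hamming bound = 1083493, |C| = 1382825 > bound (violated).

Step 1: Compute V_q(n, t) = Σ_{j=0}^2 C(n, j) (q−1)^j.
  j = 0: C(15,0)·(3)^0 = 1·1 = 1.
  j = 1: C(15,1)·(3)^1 = 15·3 = 45.
  j = 2: C(15,2)·(3)^2 = 105·9 = 945.
  V_q(n, t) = 1 + 45 + 945 = 991.
Step 2: q^n = 4^15 = 1073741824.
Step 3: Hamming bound ⌊q^n / V_q(n,t)⌋ = ⌊1073741824/991⌋ = 1083493.
Step 4: Compare |C| = 1382825 to 1083493: violated.
The claimed |C| lies above the Hamming bound, so no 4-ary code of length 15 with d ≥ 5 can have 1382825 codewords.


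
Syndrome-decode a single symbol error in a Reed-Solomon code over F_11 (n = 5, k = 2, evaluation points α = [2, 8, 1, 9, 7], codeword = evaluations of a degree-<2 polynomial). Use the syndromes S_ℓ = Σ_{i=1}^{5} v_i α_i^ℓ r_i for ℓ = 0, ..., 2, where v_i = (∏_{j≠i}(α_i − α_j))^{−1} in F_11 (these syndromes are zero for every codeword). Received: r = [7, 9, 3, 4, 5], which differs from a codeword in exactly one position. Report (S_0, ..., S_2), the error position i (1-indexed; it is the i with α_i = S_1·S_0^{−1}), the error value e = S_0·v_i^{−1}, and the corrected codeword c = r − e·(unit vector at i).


S = (1, 9, 4), error at position 4, error magnitude e = 2, c = [7, 9, 3, 2, 5].

Step 1: column multipliers v_i = (∏_{j≠i}(α_i − α_j))^{−1} mod 11.
  i = 1 (α = 2): (2−8)(2−1)(2−9)(2−7) = (−6)·1·(−7)·(−5) = −210 ≡ 10, so v_1 = 10^{−1} = 10 (mod 11).
  i = 2 (α = 8): (8−2)(8−1)(8−9)(8−7) = 6·7·(−1)·1 = −42 ≡ 2, so v_2 = 2^{−1} = 6 (mod 11).
  i = 3 (α = 1): (1−2)(1−8)(1−9)(1−7) = (−1)·(−7)·(−8)·(−6) = 336 ≡ 6, so v_3 = 6^{−1} = 2 (mod 11).
  i = 4 (α = 9): (9−2)(9−8)(9−1)(9−7) = 7·1·8·2 = 112 ≡ 2, so v_4 = 2^{−1} = 6 (mod 11).
  i = 5 (α = 7): (7−2)(7−8)(7−1)(7−9) = 5·(−1)·6·(−2) = 60 ≡ 5, so v_5 = 5^{−1} = 9 (mod 11).
  v = [10, 6, 2, 6, 9].
Step 2: syndromes of r = [7, 9, 3, 4, 5] (all sums mod 11).
  S_0 = Σ v_i r_i = 10·7 + 6·9 + 2·3 + 6·4 + 9·5 = 199 ≡ 1.
  S_1 = Σ v_i α_i r_i = 10·2·7 + 6·8·9 + 2·1·3 + 6·9·4 + 9·7·5 = 1109 ≡ 9.
  α_i^2 mod 11 = [4, 9, 1, 4, 5].
  S_2 = Σ v_i α_i^2 r_i = 10·4·7 + 6·9·9 + 2·1·3 + 6·4·4 + 9·5·5 = 1093 ≡ 4.
  S = (1, 9, 4) ≠ 0, so r is not a codeword (an error is present).
Step 3: locate the error. For a single error e at position i, S_ℓ = v_i·e·α_i^ℓ, so α_err = S_1/S_0.
  S_0^{−1} = 1^{−1} = 1 (mod 11), so α_err = 9·1 = 9 ≡ 9 = α_4. Error position i = 4.
  Consistency check: S_2/S_1 = 4·5 = 20 ≡ 9 = α_err ✓ (single-error assumption holds).
Step 4: error magnitude e = S_0/v_4 = S_0·∏_{j≠4}(α_4 − α_j) = 1·2 = 2 ≡ 2 (mod 11).
Step 5: correct position 4: c_4 = r_4 − e = 4 − 2 ≡ 2 (mod 11). Hence c = [7, 9, 3, 2, 5].
  Check: interpolating c through the α_i gives m(x) = 10 + 4·x (degree < 2) with m(α_i) = c_i for every i, so c is indeed a codeword.


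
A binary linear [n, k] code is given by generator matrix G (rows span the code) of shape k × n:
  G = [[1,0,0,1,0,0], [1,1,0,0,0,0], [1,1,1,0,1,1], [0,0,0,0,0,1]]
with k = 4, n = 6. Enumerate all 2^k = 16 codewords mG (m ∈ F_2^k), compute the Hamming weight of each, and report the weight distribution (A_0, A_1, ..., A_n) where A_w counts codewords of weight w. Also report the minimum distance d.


Weight distribution: A_0 = 1, A_1 = 1, A_2 = 4, A_3 = 4, A_4 = 3, A_5 = 3. Minimum distance d = 1.

Enumerate all 2^4 = 16 messages m ∈ F_2^4.
For each, compute codeword c = mG in F_2^6, then tally its weight.
  m = 0000 → c = 000000, weight = 0.
  m = 1000 → c = 100100, weight = 2.
  m = 0100 → c = 110000, weight = 2.
  m = 1100 → c = 010100, weight = 2.
  m = 0010 → c = 111011, weight = 5.
  m = 1010 → c = 011111, weight = 5.
  m = 0110 → c = 001011, weight = 3.
  m = 1110 → c = 101111, weight = 5.
  m = 0001 → c = 000001, weight = 1.
  m = 1001 → c = 100101, weight = 3.
  m = 0101 → c = 110001, weight = 3.
  m = 1101 → c = 010101, weight = 3.
  m = 0011 → c = 111010, weight = 4.
  m = 1011 → c = 011110, weight = 4.
  m = 0111 → c = 001010, weight = 2.
  m = 1111 → c = 101110, weight = 4.
Tally weights:
  weight 0: 1 codewords.
  weight 1: 1 codewords.
  weight 2: 4 codewords.
  weight 3: 4 codewords.
  weight 4: 3 codewords.
  weight 5: 3 codewords.
Minimum distance d = smallest w > 0 with A_w > 0 = 1.
Sanity: Σ A_w = 16 = 2^4 = 16 ✓.


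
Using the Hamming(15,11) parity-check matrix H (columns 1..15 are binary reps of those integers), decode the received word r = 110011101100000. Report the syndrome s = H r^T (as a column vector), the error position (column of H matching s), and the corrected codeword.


s = (0, 1, 0, 0)^T, error position = 4, corrected codeword c = 110111101100000

Compute s = H r^T mod 2 one row at a time:
  s_1 = 0 + 1 + 1 + 0 + 0 + 0 + 0 + 0 = 2 ≡ 0 (mod 2).
  s_2 = 0 + 1 + 1 + 1 + 0 + 0 + 0 + 0 = 3 ≡ 1 (mod 2).
  s_3 = 1 + 0 + 1 + 1 + 1 + 0 + 0 + 0 = 4 ≡ 0 (mod 2).
  s_4 = 1 + 0 + 1 + 1 + 1 + 0 + 0 + 0 = 4 ≡ 0 (mod 2).
s = (0, 1, 0, 0)^T — this equals column 4 of H (binary 0100), so error is at position 4.
Correct: flip bit 4 of r = 110011101100000 to get c = 110111101100000.


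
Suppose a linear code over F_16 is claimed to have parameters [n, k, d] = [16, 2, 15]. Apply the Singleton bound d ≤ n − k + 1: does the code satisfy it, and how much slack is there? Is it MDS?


Singleton RHS = n − k + 1 = 15, slack = 0, bound satisfied, MDS.

Singleton bound: d ≤ n − k + 1.
Here n = 16, k = 2, so n − k + 1 = 15.
Given d = 15, check d ≤ 15: YES.
Slack = (n − k + 1) − d = 0.
The code is MDS (slack = 0).
Description: the claimed parameters are [16, 2, 15]_16; such a code would be MDS (meets Singleton bound).


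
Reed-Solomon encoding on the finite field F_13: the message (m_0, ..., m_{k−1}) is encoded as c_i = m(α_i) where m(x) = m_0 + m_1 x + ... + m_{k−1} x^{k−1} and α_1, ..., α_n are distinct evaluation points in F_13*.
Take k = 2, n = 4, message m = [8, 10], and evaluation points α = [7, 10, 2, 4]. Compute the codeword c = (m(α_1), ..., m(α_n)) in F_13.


c = [0, 4, 2, 9]

Message polynomial: m(x) = 8 + 10·x (mod 13).
For each evaluation point α_i, compute m(α_i) mod 13:
  α_1 = 7: Horner steps 10 → 0, so m(7) = 0.
  α_2 = 10: Horner steps 10 → 4, so m(10) = 4.
  α_3 = 2: Horner steps 10 → 2, so m(2) = 2.
  α_4 = 4: Horner steps 10 → 9, so m(4) = 9.
Codeword c = [0, 4, 2, 9] ∈ F_13^4.


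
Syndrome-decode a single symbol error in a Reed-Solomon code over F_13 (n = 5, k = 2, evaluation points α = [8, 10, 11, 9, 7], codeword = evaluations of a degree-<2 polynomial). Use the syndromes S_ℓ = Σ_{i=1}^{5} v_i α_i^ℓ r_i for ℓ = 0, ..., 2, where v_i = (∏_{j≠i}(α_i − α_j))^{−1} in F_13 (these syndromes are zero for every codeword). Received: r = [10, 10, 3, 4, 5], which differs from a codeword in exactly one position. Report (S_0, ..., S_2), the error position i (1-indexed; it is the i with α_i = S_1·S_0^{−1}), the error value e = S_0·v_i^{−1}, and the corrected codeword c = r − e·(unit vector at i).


S = (11, 10, 2), error at position 1, error magnitude e = 12, c = [11, 10, 3, 4, 5].

Step 1: column multipliers v_i = (∏_{j≠i}(α_i − α_j))^{−1} mod 13.
  i = 1 (α = 8): (8−10)(8−11)(8−9)(8−7) = (−2)·(−3)·(−1)·1 = −6 ≡ 7, so v_1 = 7^{−1} = 2 (mod 13).
  i = 2 (α = 10): (10−8)(10−11)(10−9)(10−7) = 2·(−1)·1·3 = −6 ≡ 7, so v_2 = 7^{−1} = 2 (mod 13).
  i = 3 (α = 11): (11−8)(11−10)(11−9)(11−7) = 3·1·2·4 = 24 ≡ 11, so v_3 = 11^{−1} = 6 (mod 13).
  i = 4 (α = 9): (9−8)(9−10)(9−11)(9−7) = 1·(−1)·(−2)·2 = 4 ≡ 4, so v_4 = 4^{−1} = 10 (mod 13).
  i = 5 (α = 7): (7−8)(7−10)(7−11)(7−9) = (−1)·(−3)·(−4)·(−2) = 24 ≡ 11, so v_5 = 11^{−1} = 6 (mod 13).
  v = [2, 2, 6, 10, 6].
Step 2: syndromes of r = [10, 10, 3, 4, 5] (all sums mod 13).
  S_0 = Σ v_i r_i = 2·10 + 2·10 + 6·3 + 10·4 + 6·5 = 128 ≡ 11.
  S_1 = Σ v_i α_i r_i = 2·8·10 + 2·10·10 + 6·11·3 + 10·9·4 + 6·7·5 = 1128 ≡ 10.
  α_i^2 mod 13 = [12, 9, 4, 3, 10].
  S_2 = Σ v_i α_i^2 r_i = 2·12·10 + 2·9·10 + 6·4·3 + 10·3·4 + 6·10·5 = 912 ≡ 2.
  S = (11, 10, 2) ≠ 0, so r is not a codeword (an error is present).
Step 3: locate the error. For a single error e at position i, S_ℓ = v_i·e·α_i^ℓ, so α_err = S_1/S_0.
  S_0^{−1} = 11^{−1} = 6 (mod 13), so α_err = 10·6 = 60 ≡ 8 = α_1. Error position i = 1.
  Consistency check: S_2/S_1 = 2·4 = 8 ≡ 8 = α_err ✓ (single-error assumption holds).
Step 4: error magnitude e = S_0/v_1 = S_0·∏_{j≠1}(α_1 − α_j) = 11·7 = 77 ≡ 12 (mod 13).
Step 5: correct position 1: c_1 = r_1 − e = 10 − 12 ≡ 11 (mod 13). Hence c = [11, 10, 3, 4, 5].
  Check: interpolating c through the α_i gives m(x) = 2 + 6·x (degree < 2) with m(α_i) = c_i for every i, so c is indeed a codeword.
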